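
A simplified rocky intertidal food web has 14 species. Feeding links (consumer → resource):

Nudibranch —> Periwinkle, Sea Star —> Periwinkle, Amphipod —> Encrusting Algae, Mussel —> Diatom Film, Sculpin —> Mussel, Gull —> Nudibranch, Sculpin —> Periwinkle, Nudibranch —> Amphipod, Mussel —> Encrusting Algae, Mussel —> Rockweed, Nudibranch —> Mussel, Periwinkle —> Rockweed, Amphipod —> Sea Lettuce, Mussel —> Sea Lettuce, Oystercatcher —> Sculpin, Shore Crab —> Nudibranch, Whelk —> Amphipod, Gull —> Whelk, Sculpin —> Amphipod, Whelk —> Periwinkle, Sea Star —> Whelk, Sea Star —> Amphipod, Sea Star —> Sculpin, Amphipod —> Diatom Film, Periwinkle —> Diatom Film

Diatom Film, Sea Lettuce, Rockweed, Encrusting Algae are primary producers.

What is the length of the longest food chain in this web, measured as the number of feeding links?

3 links

One longest chain: Diatom Film → Periwinkle → Whelk → Gull.
It has 4 species and 3 links.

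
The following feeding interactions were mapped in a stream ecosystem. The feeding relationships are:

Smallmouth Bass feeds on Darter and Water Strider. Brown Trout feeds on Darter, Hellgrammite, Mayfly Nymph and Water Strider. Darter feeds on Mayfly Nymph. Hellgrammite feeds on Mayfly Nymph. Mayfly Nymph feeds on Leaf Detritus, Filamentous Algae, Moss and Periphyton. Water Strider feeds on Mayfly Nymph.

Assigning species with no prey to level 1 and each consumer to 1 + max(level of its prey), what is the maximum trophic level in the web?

4

Basal resources (level 1): Filamentous Algae, Leaf Detritus, Periphyton, Moss.
Filamentous Algae → Mayfly Nymph → Darter → Brown Trout gives Brown Trout level 4.
No species has a prey at level 4, so no species reaches level 5.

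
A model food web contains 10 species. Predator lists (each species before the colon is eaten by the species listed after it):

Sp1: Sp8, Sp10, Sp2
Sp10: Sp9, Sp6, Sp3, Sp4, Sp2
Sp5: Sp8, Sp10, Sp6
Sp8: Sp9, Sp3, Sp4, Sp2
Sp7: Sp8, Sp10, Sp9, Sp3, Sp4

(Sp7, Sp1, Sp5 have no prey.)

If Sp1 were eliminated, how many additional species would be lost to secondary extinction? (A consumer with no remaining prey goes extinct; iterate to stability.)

Remove Sp1.
Every predator of it retains at least one other prey: Sp8 still has Sp7, Sp5; Sp10 still has Sp7, Sp5; Sp2 still has Sp8, Sp10.
No consumer loses all prey, so no secondary extinctions occur.

0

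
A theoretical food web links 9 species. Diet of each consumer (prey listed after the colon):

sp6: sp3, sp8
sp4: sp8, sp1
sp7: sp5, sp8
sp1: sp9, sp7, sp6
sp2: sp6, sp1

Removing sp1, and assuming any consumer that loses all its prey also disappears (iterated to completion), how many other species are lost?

Remove sp1.
Every predator of it retains at least one other prey: sp4 still has sp8; sp2 still has sp6.
No consumer loses all prey, so no secondary extinctions occur.

0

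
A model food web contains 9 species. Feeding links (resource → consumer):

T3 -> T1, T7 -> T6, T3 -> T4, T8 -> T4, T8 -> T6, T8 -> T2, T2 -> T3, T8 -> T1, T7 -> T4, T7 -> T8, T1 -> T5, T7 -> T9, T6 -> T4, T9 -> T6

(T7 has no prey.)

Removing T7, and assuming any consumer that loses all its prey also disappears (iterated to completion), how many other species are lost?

Remove T7.
Round 1: T8 (all prey gone), T9 (all prey gone) → extinct.
Round 2: T2 (all prey gone), T6 (all prey gone) → extinct.
Round 3: T3 (all prey gone) → extinct.
Round 4: T1 (all prey gone), T4 (all prey gone) → extinct.
Round 5: T5 (all prey gone) → extinct.
No further losses. Total secondary extinctions: 8.

8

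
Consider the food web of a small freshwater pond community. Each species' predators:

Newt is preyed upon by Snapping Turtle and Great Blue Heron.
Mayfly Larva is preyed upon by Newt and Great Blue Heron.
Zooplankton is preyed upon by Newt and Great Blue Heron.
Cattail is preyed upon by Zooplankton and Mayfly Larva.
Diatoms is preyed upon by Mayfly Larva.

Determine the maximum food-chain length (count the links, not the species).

One longest chain: Cattail → Zooplankton → Newt → Great Blue Heron.
It has 4 species and 3 links.

3 links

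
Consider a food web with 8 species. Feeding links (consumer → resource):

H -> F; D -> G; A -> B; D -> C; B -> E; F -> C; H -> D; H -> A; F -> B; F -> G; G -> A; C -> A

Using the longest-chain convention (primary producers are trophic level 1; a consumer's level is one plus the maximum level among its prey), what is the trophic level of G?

Trophic level 4

E is a producer → level 1.
B eats E → level 2.
A eats B → level 3.
G eats A → level 4.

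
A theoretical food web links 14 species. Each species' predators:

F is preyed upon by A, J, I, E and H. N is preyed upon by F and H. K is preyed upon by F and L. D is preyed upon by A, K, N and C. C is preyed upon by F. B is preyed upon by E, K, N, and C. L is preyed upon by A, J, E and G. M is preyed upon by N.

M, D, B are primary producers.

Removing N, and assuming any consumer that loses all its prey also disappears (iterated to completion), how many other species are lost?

Remove N.
Every predator of it retains at least one other prey: F still has K, C; H still has F.
No consumer loses all prey, so no secondary extinctions occur.

0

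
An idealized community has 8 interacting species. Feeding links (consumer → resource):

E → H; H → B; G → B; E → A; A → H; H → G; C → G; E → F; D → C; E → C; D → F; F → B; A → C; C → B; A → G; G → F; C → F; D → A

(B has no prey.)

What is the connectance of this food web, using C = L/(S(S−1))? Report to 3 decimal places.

C = 0.321

The web has S = 8 species and L = 18 feeding links.
C = L / (S(S−1)) = 18 / 56 = 0.3214 ≈ 0.321.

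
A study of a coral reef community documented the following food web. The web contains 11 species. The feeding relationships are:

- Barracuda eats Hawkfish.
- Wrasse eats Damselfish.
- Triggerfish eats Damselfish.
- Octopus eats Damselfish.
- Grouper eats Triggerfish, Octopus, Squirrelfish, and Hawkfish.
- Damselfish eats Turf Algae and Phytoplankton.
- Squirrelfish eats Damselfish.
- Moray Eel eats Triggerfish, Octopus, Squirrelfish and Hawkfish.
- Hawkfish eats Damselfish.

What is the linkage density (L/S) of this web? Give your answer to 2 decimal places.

There are L = 16 links among S = 11 species.
L/S = 16/11 = 1.4545 ≈ 1.45.

L/S = 1.45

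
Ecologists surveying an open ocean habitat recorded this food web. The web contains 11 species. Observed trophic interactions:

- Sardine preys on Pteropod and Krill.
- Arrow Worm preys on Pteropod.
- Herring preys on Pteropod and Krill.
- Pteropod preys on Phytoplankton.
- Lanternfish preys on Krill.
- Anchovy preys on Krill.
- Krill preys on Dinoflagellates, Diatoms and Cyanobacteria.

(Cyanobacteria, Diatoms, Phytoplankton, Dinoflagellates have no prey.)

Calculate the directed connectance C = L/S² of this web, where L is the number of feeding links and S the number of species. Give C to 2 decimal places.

The web has S = 11 species and L = 11 feeding links.
C = L / S² = 11 / 121 = 0.0909 ≈ 0.09.

C = 0.09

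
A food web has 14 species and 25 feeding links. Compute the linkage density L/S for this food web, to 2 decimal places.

There are L = 25 links among S = 14 species.
L/S = 25/14 = 1.7857 ≈ 1.79.

L/S = 1.79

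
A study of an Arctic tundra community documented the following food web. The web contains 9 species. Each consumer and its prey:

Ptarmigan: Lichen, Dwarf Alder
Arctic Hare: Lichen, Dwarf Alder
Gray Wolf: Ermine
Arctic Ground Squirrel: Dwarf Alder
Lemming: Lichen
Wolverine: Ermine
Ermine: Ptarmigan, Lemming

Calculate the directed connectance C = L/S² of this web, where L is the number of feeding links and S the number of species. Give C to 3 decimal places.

The web has S = 9 species and L = 10 feeding links.
C = L / S² = 10 / 81 = 0.1235 ≈ 0.123.

C = 0.123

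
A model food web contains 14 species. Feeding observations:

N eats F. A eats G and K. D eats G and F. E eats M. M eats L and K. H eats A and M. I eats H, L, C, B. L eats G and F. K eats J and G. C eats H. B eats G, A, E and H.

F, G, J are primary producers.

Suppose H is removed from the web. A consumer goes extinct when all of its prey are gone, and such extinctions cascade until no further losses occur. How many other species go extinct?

Remove H.
Round 1: C (all prey gone) → extinct.
No further losses. Total secondary extinctions: 1.

1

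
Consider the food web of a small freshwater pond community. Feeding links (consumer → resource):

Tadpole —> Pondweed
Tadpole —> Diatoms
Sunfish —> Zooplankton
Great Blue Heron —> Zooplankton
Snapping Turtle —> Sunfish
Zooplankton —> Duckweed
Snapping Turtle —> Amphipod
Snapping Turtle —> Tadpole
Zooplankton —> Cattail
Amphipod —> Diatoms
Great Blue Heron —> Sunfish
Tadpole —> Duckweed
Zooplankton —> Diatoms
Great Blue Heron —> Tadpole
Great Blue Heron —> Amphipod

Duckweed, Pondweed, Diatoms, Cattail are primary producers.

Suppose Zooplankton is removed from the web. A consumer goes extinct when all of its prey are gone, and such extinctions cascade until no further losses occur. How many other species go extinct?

1

Remove Zooplankton.
Round 1: Sunfish (all prey gone) → extinct.
No further losses. Total secondary extinctions: 1.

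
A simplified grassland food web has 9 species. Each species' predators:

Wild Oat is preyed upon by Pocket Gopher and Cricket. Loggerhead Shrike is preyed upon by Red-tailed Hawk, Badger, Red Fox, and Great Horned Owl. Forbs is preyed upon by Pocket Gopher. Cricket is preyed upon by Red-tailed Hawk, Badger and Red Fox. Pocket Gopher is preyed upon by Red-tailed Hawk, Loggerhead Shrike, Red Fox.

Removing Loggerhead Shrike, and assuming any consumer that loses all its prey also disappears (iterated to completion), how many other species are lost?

1

Remove Loggerhead Shrike.
Round 1: Great Horned Owl (all prey gone) → extinct.
No further losses. Total secondary extinctions: 1.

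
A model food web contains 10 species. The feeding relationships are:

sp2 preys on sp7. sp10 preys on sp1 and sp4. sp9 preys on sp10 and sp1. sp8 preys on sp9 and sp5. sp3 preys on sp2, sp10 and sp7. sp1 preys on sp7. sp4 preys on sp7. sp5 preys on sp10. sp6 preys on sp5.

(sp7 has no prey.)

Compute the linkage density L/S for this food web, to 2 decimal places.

There are L = 14 links among S = 10 species.
L/S = 14/10 = 1.4000 ≈ 1.40.

L/S = 1.40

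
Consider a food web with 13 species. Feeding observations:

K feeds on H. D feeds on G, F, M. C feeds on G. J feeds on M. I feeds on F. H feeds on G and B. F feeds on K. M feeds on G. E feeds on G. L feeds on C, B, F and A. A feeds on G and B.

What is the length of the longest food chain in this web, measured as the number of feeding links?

4 links

One longest chain: G → H → K → F → D.
It has 5 species and 4 links.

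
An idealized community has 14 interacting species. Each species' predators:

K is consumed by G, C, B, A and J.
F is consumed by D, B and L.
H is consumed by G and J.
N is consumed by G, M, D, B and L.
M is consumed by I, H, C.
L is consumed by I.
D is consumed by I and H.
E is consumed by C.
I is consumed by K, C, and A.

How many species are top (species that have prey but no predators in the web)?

Top species (has prey, but nothing eats it): B, G, A, J, C.
Count: 5.

5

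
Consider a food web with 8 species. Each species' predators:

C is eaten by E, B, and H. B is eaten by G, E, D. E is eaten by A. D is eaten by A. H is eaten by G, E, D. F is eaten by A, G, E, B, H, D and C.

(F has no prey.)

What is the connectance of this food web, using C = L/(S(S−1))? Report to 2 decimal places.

The web has S = 8 species and L = 18 feeding links.
C = L / (S(S−1)) = 18 / 56 = 0.3214 ≈ 0.32.

C = 0.32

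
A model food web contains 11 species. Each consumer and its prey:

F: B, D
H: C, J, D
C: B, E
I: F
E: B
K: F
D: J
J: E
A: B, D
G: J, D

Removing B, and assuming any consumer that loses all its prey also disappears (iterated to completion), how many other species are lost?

Remove B.
Round 1: E (all prey gone) → extinct.
Round 2: C (all prey gone), J (all prey gone) → extinct.
Round 3: D (all prey gone) → extinct.
Round 4: A (all prey gone), F (all prey gone), G (all prey gone), H (all prey gone) → extinct.
Round 5: K (all prey gone), I (all prey gone) → extinct.
No further losses. Total secondary extinctions: 10.

10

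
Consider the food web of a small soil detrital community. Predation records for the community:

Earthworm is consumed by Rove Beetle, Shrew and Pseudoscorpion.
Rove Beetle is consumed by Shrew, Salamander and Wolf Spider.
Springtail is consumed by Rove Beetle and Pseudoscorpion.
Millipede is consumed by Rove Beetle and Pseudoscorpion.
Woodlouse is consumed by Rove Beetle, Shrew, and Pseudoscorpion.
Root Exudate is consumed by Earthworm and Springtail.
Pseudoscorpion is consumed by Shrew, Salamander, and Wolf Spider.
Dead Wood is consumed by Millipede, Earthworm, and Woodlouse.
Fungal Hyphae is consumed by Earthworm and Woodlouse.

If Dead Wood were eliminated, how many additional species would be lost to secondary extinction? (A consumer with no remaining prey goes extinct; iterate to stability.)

1

Remove Dead Wood.
Round 1: Millipede (all prey gone) → extinct.
No further losses. Total secondary extinctions: 1.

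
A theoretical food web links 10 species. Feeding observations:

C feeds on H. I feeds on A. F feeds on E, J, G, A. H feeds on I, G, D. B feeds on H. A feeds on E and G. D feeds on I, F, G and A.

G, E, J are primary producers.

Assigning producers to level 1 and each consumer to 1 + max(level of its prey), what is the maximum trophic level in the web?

Producers (level 1): G, E, J.
G → A → F → D → H → C gives C level 6.
No species has a prey at level 6, so no species reaches level 7.

6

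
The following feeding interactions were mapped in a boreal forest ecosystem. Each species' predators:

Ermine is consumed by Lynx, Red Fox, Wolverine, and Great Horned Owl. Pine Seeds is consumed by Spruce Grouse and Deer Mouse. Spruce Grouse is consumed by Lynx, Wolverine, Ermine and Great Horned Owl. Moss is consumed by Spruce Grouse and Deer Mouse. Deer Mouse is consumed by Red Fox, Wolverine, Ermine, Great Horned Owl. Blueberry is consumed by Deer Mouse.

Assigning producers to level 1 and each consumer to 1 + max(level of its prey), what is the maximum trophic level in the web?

4

Producers (level 1): Pine Seeds, Blueberry, Moss.
Pine Seeds → Spruce Grouse → Ermine → Red Fox gives Red Fox level 4.
No species has a prey at level 4, so no species reaches level 5.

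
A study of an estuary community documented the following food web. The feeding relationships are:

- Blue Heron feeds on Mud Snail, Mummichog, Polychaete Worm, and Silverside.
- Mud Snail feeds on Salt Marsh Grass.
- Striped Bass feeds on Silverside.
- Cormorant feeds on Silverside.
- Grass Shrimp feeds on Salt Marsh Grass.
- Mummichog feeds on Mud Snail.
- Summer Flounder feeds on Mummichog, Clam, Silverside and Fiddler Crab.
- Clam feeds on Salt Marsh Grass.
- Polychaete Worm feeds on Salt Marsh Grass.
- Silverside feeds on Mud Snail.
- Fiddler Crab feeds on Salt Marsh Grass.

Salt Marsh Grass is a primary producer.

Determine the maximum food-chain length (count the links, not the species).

One longest chain: Salt Marsh Grass → Mud Snail → Silverside → Summer Flounder.
It has 4 species and 3 links.

3 links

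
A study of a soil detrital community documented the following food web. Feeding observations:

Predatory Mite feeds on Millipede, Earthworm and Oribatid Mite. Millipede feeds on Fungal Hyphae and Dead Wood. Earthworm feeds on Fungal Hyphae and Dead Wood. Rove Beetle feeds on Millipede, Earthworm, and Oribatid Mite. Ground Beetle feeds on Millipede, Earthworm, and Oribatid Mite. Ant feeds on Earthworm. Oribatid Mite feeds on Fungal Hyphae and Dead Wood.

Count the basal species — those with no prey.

Basal species (no prey listed): Dead Wood, Fungal Hyphae.
Count: 2.

2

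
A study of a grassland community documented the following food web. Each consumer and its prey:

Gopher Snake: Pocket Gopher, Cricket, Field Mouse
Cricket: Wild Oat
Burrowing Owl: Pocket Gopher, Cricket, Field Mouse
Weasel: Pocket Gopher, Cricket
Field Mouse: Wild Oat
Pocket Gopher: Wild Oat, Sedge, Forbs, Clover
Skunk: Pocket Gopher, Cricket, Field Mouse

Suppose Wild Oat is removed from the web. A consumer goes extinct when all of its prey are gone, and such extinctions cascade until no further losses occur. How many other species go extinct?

2

Remove Wild Oat.
Round 1: Cricket (all prey gone), Field Mouse (all prey gone) → extinct.
No further losses. Total secondary extinctions: 2.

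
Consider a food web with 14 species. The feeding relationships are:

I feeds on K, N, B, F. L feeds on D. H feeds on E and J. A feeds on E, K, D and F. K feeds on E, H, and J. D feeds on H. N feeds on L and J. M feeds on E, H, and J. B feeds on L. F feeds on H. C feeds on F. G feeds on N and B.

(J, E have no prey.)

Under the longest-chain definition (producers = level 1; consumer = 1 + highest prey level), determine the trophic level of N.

Trophic level 5

J is a producer → level 1.
H eats J (level 1); other prey at levels: E 1 → level 2.
D eats H → level 3.
L eats D → level 4.
N eats L (level 4); other prey at levels: J 1 → level 5.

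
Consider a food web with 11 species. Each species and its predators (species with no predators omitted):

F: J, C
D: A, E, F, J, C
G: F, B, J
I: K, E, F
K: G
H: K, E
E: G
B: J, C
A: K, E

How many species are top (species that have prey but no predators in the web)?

Top species (has prey, but nothing eats it): J, C.
Count: 2.

2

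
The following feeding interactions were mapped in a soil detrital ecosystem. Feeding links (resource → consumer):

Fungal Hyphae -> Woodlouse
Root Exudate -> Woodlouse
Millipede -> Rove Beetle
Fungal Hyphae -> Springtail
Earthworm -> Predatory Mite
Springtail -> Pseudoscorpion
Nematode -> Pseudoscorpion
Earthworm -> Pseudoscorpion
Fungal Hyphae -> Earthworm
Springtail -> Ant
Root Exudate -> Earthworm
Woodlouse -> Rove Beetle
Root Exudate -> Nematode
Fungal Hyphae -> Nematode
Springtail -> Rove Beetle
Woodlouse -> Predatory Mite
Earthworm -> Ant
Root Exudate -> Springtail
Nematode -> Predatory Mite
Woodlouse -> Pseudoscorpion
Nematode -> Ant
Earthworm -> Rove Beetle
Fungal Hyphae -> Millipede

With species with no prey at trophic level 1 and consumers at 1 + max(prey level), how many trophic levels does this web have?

3

Basal resources (level 1): Fungal Hyphae, Root Exudate.
Fungal Hyphae → Springtail → Ant gives Ant level 3.
No species has a prey at level 3, so no species reaches level 4.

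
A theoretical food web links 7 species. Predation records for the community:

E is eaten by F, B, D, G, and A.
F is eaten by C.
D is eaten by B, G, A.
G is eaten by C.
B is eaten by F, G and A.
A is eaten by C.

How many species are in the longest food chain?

One longest chain: E → D → B → G → C.
It has 5 species and 4 links.

5 species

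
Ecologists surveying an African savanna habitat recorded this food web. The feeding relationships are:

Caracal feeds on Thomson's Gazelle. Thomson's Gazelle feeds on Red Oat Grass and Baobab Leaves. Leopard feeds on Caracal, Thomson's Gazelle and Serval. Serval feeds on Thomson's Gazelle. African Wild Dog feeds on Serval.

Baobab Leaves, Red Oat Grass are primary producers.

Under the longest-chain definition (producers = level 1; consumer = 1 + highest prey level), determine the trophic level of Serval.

Baobab Leaves is a producer → level 1.
Thomson's Gazelle eats Baobab Leaves (level 1); other prey at levels: Red Oat Grass 1 → level 2.
Serval eats Thomson's Gazelle → level 3.

Trophic level 3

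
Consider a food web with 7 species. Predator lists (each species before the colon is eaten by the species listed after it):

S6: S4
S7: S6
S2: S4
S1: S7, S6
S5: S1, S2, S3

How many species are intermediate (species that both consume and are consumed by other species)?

Intermediate species (has both prey and predators): S1, S2, S7, S6.
Count: 4.

4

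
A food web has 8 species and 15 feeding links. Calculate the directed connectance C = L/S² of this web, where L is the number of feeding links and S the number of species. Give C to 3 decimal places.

The web has S = 8 species and L = 15 feeding links.
C = L / S² = 15 / 64 = 0.2344 ≈ 0.234.

C = 0.234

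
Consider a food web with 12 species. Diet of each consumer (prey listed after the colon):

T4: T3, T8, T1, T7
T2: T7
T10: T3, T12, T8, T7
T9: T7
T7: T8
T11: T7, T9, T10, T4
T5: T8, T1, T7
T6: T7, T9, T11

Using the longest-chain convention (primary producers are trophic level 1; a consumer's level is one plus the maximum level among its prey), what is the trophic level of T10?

T8 is a producer → level 1.
T7 eats T8 → level 2.
T10 eats T7 (level 2); other prey at levels: T3 1, T12 1, T8 1 → level 3.

Trophic level 3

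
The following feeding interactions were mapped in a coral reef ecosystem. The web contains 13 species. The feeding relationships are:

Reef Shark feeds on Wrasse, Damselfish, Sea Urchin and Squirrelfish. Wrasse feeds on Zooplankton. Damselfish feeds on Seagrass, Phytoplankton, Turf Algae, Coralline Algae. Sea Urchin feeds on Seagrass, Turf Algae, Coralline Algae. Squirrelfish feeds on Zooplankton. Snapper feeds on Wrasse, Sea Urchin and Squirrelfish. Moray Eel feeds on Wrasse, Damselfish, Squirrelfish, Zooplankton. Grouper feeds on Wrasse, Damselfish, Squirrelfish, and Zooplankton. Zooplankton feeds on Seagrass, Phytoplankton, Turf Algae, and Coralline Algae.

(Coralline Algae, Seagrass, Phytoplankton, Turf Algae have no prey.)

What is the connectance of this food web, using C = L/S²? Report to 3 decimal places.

C = 0.166

The web has S = 13 species and L = 28 feeding links.
C = L / S² = 28 / 169 = 0.1657 ≈ 0.166.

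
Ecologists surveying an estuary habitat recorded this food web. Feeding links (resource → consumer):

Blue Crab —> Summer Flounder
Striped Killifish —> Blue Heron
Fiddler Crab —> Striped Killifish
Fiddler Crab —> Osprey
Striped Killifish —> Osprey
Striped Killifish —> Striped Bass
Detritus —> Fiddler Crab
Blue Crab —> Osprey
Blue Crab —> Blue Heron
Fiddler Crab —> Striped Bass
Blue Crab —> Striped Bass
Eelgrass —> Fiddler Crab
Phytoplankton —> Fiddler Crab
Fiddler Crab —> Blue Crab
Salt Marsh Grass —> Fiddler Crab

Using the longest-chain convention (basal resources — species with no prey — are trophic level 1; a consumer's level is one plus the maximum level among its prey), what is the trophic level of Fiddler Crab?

Phytoplankton has no prey (basal) → level 1.
Fiddler Crab eats Phytoplankton (level 1); other prey at levels: Eelgrass 1, Detritus 1, Salt Marsh Grass 1 → level 2.

Trophic level 2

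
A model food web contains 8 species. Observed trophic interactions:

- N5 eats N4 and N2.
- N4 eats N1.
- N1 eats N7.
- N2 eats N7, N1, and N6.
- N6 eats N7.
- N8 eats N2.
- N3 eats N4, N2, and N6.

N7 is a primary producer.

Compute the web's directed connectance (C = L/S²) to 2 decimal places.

The web has S = 8 species and L = 12 feeding links.
C = L / S² = 12 / 64 = 0.1875 ≈ 0.19.

C = 0.19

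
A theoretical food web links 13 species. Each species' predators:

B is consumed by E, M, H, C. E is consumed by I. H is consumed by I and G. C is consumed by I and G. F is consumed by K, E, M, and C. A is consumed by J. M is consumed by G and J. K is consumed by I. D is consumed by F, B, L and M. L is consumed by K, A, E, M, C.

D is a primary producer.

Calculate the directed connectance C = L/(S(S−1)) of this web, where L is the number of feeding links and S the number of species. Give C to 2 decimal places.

C = 0.17

The web has S = 13 species and L = 26 feeding links.
C = L / (S(S−1)) = 26 / 156 = 0.1667 ≈ 0.17.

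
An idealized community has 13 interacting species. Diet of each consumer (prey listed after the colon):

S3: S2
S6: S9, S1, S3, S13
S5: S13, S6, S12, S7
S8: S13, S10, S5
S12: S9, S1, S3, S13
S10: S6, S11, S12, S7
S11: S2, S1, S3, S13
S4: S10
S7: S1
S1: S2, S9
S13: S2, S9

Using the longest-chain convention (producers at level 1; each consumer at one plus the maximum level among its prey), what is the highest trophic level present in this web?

5

Producers (level 1): S2, S9.
S2 → S1 → S7 → S10 → S8 gives S8 level 5.
No species has a prey at level 5, so no species reaches level 6.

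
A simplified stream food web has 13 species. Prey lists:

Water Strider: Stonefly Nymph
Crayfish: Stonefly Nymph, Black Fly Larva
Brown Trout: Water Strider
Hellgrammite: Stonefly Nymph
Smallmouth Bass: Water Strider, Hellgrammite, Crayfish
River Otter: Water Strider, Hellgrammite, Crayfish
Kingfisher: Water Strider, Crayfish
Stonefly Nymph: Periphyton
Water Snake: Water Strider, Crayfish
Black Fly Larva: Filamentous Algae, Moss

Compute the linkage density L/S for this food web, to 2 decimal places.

There are L = 18 links among S = 13 species.
L/S = 18/13 = 1.3846 ≈ 1.38.

L/S = 1.38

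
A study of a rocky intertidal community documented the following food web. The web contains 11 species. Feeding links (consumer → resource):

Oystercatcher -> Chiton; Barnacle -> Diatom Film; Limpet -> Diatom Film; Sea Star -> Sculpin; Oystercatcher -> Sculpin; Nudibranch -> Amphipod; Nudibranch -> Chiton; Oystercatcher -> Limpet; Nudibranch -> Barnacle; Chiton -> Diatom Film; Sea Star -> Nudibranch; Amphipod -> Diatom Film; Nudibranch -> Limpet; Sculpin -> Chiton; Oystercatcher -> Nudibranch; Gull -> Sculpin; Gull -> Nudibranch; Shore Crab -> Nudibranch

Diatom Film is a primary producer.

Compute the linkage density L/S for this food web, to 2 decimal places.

L/S = 1.64

There are L = 18 links among S = 11 species.
L/S = 18/11 = 1.6364 ≈ 1.64.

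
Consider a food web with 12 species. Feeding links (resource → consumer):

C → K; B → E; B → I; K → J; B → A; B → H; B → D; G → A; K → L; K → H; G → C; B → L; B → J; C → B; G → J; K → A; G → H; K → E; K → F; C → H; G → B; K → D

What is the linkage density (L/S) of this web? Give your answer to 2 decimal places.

There are L = 22 links among S = 12 species.
L/S = 22/12 = 1.8333 ≈ 1.83.

L/S = 1.83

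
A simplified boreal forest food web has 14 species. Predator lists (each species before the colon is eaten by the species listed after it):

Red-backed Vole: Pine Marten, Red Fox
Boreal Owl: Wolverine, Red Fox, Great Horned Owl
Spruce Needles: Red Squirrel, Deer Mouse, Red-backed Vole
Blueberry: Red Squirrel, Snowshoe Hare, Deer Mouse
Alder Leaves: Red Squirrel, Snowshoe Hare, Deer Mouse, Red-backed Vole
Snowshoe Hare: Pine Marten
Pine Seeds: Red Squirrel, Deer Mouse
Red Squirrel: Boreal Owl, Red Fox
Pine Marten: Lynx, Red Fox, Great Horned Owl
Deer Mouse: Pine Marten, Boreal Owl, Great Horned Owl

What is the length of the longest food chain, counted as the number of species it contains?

4 species

One longest chain: Alder Leaves → Red Squirrel → Boreal Owl → Wolverine.
It has 4 species and 3 links.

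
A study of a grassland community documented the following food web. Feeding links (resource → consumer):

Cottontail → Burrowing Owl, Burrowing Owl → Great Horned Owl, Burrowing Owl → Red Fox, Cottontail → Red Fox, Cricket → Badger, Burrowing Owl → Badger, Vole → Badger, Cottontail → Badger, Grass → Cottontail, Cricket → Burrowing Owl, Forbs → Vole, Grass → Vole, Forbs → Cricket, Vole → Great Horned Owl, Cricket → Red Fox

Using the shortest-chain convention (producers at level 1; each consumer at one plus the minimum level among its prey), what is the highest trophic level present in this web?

3

Producers (level 1): Grass, Forbs.
Following each consumer down to its lowest-level prey: Grass → Vole → Great Horned Owl (levels 1 through 3).
All prey of Great Horned Owl (Vole 2, Burrowing Owl 3) are at level 2 or above, so Great Horned Owl is at level 1 + 2 = 3.
Every consumer has at least one prey at level 2 or below, so none exceeds level 3.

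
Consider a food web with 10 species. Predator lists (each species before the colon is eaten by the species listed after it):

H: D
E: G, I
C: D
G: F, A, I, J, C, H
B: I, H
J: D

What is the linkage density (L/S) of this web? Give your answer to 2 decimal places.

L/S = 1.30

There are L = 13 links among S = 10 species.
L/S = 13/10 = 1.3000 ≈ 1.30.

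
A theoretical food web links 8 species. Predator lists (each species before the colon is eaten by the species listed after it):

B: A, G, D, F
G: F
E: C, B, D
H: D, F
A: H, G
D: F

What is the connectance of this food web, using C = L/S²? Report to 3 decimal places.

C = 0.203

The web has S = 8 species and L = 13 feeding links.
C = L / S² = 13 / 64 = 0.2031 ≈ 0.203.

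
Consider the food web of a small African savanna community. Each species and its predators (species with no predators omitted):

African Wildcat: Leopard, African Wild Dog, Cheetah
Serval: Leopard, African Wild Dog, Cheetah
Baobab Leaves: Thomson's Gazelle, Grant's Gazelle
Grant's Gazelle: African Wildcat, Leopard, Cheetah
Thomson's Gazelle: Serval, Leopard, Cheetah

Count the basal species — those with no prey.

Basal species (no prey listed): Baobab Leaves.
Count: 1.

1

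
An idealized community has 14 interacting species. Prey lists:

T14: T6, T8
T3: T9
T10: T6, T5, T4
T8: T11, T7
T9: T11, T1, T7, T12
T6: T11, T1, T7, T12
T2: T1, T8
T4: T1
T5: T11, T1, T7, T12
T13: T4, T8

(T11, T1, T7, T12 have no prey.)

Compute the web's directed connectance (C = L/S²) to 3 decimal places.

The web has S = 14 species and L = 25 feeding links.
C = L / S² = 25 / 196 = 0.1276 ≈ 0.128.

C = 0.128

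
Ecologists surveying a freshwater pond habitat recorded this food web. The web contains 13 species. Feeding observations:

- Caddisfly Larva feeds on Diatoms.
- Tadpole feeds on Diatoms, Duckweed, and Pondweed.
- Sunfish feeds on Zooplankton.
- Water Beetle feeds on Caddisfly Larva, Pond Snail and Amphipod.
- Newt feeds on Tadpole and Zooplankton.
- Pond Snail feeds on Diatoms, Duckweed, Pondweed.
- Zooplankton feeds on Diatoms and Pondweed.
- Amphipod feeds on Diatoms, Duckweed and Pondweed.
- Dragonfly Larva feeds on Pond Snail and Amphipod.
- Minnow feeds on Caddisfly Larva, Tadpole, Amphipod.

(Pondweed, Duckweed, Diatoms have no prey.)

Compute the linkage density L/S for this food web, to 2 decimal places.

There are L = 23 links among S = 13 species.
L/S = 23/13 = 1.7692 ≈ 1.77.

L/S = 1.77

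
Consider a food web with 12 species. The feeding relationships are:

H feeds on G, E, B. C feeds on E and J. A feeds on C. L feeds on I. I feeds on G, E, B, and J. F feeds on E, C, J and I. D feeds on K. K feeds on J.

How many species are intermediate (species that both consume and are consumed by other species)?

Intermediate species (has both prey and predators): I, K, C.
Count: 3.

3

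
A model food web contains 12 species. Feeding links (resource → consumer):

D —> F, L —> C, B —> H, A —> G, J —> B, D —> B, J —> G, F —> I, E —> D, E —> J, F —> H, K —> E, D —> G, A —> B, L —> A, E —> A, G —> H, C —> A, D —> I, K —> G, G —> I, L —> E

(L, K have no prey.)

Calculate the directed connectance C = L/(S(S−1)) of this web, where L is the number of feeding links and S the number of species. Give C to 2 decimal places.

C = 0.17

The web has S = 12 species and L = 22 feeding links.
C = L / (S(S−1)) = 22 / 132 = 0.1667 ≈ 0.17.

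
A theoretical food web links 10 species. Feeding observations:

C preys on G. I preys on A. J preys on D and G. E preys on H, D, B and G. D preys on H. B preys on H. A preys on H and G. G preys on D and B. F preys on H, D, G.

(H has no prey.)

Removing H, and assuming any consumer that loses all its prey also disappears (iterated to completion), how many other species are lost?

9

Remove H.
Round 1: B (all prey gone), D (all prey gone) → extinct.
Round 2: G (all prey gone) → extinct.
Round 3: J (all prey gone), E (all prey gone), A (all prey gone), C (all prey gone), F (all prey gone) → extinct.
Round 4: I (all prey gone) → extinct.
No further losses. Total secondary extinctions: 9.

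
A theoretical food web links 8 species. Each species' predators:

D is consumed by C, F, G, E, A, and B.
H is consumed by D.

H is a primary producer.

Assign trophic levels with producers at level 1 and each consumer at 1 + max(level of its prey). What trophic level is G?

H is a producer → level 1.
D eats H → level 2.
G eats D → level 3.

Trophic level 3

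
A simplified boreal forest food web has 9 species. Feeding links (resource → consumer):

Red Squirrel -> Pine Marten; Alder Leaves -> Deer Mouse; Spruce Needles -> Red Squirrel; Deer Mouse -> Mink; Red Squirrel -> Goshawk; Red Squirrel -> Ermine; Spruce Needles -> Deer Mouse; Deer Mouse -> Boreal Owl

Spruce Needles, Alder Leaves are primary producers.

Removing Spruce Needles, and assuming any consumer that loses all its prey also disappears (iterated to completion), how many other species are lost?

4

Remove Spruce Needles.
Round 1: Red Squirrel (all prey gone) → extinct.
Round 2: Ermine (all prey gone), Pine Marten (all prey gone), Goshawk (all prey gone) → extinct.
No further losses. Total secondary extinctions: 4.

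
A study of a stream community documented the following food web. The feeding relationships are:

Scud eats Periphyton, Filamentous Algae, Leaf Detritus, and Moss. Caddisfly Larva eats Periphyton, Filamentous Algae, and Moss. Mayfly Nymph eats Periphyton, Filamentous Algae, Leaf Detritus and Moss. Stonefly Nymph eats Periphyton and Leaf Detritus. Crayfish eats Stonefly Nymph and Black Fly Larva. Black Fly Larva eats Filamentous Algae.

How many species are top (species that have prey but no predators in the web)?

Top species (has prey, but nothing eats it): Scud, Mayfly Nymph, Caddisfly Larva, Crayfish.
Count: 4.

4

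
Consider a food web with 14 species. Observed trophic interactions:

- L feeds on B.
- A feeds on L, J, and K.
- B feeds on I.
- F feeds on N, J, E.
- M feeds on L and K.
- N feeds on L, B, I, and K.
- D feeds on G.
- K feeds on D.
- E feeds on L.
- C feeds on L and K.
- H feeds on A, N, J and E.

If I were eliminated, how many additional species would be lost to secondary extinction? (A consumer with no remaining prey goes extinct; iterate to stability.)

Remove I.
Round 1: B (all prey gone) → extinct.
Round 2: L (all prey gone) → extinct.
Round 3: E (all prey gone) → extinct.
No further losses. Total secondary extinctions: 3.

3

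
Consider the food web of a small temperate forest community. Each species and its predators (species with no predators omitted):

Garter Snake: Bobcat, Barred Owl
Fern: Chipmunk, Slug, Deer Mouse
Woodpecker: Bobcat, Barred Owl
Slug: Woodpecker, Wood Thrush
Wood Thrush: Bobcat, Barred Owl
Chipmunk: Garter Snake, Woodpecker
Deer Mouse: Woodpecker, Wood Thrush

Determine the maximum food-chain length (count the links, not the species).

3 links

One longest chain: Fern → Chipmunk → Garter Snake → Bobcat.
It has 4 species and 3 links.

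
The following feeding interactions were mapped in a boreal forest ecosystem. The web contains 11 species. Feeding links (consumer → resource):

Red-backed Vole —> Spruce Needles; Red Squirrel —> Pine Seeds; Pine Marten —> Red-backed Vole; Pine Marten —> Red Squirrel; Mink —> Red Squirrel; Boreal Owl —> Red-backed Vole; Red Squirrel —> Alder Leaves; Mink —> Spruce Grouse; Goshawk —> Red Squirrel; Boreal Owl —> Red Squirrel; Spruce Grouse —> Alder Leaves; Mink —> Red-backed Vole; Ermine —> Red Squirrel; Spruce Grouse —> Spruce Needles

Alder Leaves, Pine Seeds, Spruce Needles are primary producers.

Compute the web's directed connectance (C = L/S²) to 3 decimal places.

The web has S = 11 species and L = 14 feeding links.
C = L / S² = 14 / 121 = 0.1157 ≈ 0.116.

C = 0.116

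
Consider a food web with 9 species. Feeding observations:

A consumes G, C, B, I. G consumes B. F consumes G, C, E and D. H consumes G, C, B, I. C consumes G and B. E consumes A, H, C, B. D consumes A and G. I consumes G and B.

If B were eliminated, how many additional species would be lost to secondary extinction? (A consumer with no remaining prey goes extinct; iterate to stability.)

Remove B.
Round 1: G (all prey gone) → extinct.
Round 2: C (all prey gone), I (all prey gone) → extinct.
Round 3: A (all prey gone), H (all prey gone) → extinct.
Round 4: E (all prey gone), D (all prey gone) → extinct.
Round 5: F (all prey gone) → extinct.
No further losses. Total secondary extinctions: 8.

8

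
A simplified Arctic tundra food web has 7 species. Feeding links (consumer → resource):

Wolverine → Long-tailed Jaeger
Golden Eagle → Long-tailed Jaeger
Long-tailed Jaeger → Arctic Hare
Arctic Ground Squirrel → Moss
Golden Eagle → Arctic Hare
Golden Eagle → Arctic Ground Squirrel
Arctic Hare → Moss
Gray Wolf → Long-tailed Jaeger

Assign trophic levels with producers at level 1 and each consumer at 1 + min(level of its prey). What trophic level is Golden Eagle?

Moss is a producer → level 1.
Arctic Ground Squirrel eats Moss → level 2.
Golden Eagle eats Arctic Ground Squirrel → level 3.
No prey of Golden Eagle is below level 2, so 3 is the minimum.

Trophic level 3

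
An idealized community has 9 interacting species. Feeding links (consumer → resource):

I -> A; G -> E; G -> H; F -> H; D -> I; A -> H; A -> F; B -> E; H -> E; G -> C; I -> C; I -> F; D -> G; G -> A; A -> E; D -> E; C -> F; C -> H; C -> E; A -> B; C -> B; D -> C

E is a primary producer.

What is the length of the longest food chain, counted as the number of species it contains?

One longest chain: E → H → F → C → G → D.
It has 6 species and 5 links.

6 species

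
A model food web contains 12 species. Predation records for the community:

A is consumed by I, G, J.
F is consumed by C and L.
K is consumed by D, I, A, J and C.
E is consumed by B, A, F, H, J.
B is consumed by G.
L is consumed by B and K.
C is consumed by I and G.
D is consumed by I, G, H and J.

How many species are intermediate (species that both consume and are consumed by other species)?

Intermediate species (has both prey and predators): F, L, K, B, C, D, A.
Count: 7.

7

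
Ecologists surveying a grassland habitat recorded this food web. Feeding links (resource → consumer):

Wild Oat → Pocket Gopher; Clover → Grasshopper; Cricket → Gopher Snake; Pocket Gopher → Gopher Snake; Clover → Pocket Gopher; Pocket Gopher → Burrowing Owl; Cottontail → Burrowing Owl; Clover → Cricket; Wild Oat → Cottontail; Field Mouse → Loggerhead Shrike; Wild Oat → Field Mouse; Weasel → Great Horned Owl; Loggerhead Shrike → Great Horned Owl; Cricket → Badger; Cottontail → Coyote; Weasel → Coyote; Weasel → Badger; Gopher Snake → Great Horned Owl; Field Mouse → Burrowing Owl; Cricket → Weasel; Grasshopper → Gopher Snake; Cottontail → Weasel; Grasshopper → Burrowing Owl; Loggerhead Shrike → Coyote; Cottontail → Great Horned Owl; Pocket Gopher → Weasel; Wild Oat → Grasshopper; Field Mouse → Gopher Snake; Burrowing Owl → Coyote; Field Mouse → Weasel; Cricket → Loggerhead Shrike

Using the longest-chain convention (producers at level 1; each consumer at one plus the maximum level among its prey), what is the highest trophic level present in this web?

4

Producers (level 1): Wild Oat, Clover.
Wild Oat → Field Mouse → Gopher Snake → Great Horned Owl gives Great Horned Owl level 4.
No species has a prey at level 4, so no species reaches level 5.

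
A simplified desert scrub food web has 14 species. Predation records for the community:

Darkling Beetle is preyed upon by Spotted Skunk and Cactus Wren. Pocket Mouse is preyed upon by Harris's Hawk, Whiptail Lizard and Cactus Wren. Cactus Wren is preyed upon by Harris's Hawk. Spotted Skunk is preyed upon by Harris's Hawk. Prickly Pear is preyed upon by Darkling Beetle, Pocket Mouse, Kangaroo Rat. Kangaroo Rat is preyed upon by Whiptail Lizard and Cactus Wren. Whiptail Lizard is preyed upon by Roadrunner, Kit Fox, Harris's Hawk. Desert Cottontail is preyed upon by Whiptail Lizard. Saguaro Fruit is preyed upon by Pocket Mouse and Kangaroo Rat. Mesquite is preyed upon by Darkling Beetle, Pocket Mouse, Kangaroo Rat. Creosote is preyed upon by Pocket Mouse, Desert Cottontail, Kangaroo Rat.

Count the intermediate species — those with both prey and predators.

Intermediate species (has both prey and predators): Desert Cottontail, Kangaroo Rat, Pocket Mouse, Darkling Beetle, Whiptail Lizard, Spotted Skunk, Cactus Wren.
Count: 7.

7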